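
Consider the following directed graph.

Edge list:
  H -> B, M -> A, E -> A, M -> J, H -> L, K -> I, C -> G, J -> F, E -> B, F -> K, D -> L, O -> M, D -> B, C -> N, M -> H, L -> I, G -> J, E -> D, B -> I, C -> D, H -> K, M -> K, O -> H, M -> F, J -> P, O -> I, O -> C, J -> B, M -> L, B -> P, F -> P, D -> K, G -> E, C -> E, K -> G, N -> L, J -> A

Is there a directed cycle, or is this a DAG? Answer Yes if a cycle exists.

Yes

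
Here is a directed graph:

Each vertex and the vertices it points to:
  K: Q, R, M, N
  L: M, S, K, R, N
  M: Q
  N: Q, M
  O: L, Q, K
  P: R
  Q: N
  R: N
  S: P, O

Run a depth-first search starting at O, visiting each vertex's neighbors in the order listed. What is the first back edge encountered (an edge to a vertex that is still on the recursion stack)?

N->Q

DFS from O (visiting each vertex's neighbors in the order listed); mark gray on enter, black on exit:
O gray
  L gray
    M gray
      Q gray
        N gray
          N→Q: Q is gray → back edge
First back edge: N → Q.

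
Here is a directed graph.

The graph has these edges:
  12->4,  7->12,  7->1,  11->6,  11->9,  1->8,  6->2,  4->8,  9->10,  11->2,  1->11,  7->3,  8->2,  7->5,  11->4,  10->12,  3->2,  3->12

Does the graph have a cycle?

No

DFS with white/gray/black marking, starting from 8:
8 gray
  2 gray
  2 black
8 black
1 gray
  11 gray
    11→2: 2 black — skip
    6 gray
      6→2: 2 black — skip
    6 black
    4 gray
      4→8: 8 black — skip
    4 black
    9 gray
      10 gray
        12 gray
          12→4: 4 black — skip
        12 black
      10 black
    9 black
  11 black
  1→8: 8 black — skip
1 black
3 gray
  3→12: 12 black — skip
  3→2: 2 black — skip
3 black
5 gray
5 black
7 gray
  7→3: 3 black — skip
  7→12: 12 black — skip
  7→5: 5 black — skip
  7→1: 1 black — skip
7 black
Every edge goes to a white or black vertex — no back edge, so the graph is acyclic.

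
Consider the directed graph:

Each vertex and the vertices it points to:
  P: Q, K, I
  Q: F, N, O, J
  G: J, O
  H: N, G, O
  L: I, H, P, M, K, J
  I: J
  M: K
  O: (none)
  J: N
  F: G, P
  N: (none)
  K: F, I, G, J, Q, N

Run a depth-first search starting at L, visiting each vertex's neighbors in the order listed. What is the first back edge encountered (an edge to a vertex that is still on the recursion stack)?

F->P

DFS from L (visiting each vertex's neighbors in the order listed); mark gray on enter, black on exit:
L gray
  I gray
    J gray
      N gray
      N black
    J black
  I black
  H gray
    H→N: N black — skip
    G gray
      G→J: J black — skip
      O gray
      O black
    G black
    H→O: O black — skip
  H black
  P gray
    Q gray
      F gray
        F→G: G black — skip
        F→P: P is gray → back edge
First back edge: F → P.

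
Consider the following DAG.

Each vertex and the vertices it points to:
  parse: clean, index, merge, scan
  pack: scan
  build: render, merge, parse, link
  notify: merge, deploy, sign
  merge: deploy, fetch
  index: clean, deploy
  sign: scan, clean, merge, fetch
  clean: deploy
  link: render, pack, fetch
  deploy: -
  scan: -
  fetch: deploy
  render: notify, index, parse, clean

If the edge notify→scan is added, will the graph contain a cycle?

No

Adding notify→scan creates a cycle iff scan can already reach notify.
Explore from scan: no path reaches notify. The graph stays acyclic.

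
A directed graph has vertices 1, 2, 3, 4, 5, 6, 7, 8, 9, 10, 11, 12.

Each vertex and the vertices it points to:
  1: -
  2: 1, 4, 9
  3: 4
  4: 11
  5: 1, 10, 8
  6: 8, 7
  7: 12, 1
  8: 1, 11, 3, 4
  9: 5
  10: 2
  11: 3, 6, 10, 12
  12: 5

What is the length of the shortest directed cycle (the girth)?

3

For each vertex v, BFS finds the shortest path from v back to v.
The shortest such closed walk is 11 → 3 → 4 → 11, length 3.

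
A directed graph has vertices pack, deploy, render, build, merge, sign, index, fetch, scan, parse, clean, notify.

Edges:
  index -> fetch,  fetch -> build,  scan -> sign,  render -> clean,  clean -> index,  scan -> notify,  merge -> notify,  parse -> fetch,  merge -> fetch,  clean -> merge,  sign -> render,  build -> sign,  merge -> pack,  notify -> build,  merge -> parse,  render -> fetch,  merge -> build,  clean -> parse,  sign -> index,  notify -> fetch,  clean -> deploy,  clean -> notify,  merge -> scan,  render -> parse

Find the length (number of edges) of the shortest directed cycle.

4

For each vertex v, BFS finds the shortest path from v back to v.
The shortest such closed walk is sign → render → fetch → build → sign, length 4.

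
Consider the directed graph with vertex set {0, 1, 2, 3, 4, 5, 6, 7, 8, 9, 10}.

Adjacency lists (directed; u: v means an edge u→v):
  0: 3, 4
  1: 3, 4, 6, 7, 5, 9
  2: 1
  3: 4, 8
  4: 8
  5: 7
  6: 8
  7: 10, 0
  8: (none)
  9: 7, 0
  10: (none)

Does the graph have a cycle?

DFS with white/gray/black marking, starting from 9:
9 gray
  7 gray
    10 gray
    10 black
    0 gray
      3 gray
        4 gray
          8 gray
          8 black
        4 black
        3→8: 8 black — skip
      3 black
      0→4: 4 black — skip
    0 black
  7 black
  9→0: 0 black — skip
9 black
1 gray
  1→3: 3 black — skip
  1→4: 4 black — skip
  6 gray
    6→8: 8 black — skip
  6 black
  1→7: 7 black — skip
  5 gray
    5→7: 7 black — skip
  5 black
  1→9: 9 black — skip
1 black
2 gray
  2→1: 1 black — skip
2 black
Every edge goes to a white or black vertex — no back edge, so the graph is acyclic.

No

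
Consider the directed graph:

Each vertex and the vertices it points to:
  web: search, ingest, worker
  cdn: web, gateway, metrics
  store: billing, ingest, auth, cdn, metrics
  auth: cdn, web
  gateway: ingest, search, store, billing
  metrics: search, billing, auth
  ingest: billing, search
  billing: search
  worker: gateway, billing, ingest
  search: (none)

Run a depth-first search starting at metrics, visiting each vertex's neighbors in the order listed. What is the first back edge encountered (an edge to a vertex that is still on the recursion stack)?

DFS from metrics (visiting each vertex's neighbors in the order listed); mark gray on enter, black on exit:
metrics gray
  search gray
  search black
  billing gray
    billing→search: search black — skip
  billing black
  auth gray
    cdn gray
      web gray
        web→search: search black — skip
        ingest gray
          ingest→billing: billing black — skip
          ingest→search: search black — skip
        ingest black
        worker gray
          gateway gray
            gateway→ingest: ingest black — skip
            gateway→search: search black — skip
            store gray
              store→billing: billing black — skip
              store→ingest: ingest black — skip
              store→auth: auth is gray → back edge
First back edge: store → auth.

store→auth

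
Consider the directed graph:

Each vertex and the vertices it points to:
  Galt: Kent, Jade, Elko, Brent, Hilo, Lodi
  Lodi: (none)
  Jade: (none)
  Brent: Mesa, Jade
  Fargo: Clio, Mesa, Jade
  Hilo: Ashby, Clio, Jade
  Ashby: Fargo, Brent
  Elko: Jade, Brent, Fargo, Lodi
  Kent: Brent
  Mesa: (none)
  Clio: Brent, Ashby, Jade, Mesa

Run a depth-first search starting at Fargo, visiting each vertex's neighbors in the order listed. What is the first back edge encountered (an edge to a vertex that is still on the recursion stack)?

DFS from Fargo (visiting each vertex's neighbors in the order listed); mark gray on enter, black on exit:
Fargo gray
  Clio gray
    Brent gray
      Mesa gray
      Mesa black
      Jade gray
      Jade black
    Brent black
    Ashby gray
      Ashby→Fargo: Fargo is gray → back edge
First back edge: Ashby → Fargo.

Ashby→Fargo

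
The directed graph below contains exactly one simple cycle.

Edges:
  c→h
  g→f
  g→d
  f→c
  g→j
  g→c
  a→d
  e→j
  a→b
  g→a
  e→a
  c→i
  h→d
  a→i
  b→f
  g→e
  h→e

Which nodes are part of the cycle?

a, b, c, e, f, h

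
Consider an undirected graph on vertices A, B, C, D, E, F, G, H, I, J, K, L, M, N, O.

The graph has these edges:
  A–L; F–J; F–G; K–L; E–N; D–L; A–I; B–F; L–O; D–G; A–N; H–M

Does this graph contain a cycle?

No

DFS, tracking each vertex's parent; an edge to a visited non-parent vertex closes a cycle.
Start from H:
visit H (parent –)
  visit M (parent H)
    M–H: parent, skip
visit A (parent –)
  visit N (parent A)
    N–A: parent, skip
    visit E (parent N)
      E–N: parent, skip
  visit L (parent A)
    visit K (parent L)
      K–L: parent, skip
    visit D (parent L)
      visit G (parent D)
        G–D: parent, skip
        visit F (parent G)
          visit J (parent F)
            J–F: parent, skip
          visit B (parent F)
            B–F: parent, skip
          F–G: parent, skip
      D–L: parent, skip
    L–A: parent, skip
    visit O (parent L)
      O–L: parent, skip
  visit I (parent A)
    I–A: parent, skip
visit C (parent –)
No non-parent visited neighbor found — the graph is a forest.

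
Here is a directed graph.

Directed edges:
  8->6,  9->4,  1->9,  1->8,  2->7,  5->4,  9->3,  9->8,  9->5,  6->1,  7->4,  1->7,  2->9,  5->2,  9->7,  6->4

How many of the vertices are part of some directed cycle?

A vertex is on a directed cycle iff it belongs to a strongly connected component of size ≥ 2 (or has a self-loop).
The vertices on cycles are {1, 2, 5, 6, 8, 9} — 6 in total.

6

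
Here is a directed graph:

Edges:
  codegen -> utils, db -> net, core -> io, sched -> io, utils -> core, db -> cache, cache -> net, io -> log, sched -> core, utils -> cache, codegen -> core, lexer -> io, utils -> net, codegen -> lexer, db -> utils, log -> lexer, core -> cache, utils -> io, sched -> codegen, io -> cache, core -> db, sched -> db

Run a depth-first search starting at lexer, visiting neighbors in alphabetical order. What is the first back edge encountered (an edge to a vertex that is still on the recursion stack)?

DFS from lexer (visiting neighbors in alphabetical order); mark gray on enter, black on exit:
lexer gray
  io gray
    cache gray
      net gray
      net black
    cache black
    log gray
      log→lexer: lexer is gray → back edge
First back edge: log → lexer.

log→lexer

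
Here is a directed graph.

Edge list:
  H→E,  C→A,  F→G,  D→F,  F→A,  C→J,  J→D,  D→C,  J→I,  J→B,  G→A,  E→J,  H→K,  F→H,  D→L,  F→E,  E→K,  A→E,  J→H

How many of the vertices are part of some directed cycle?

A vertex is on a directed cycle iff it belongs to a strongly connected component of size ≥ 2 (or has a self-loop).
The vertices on cycles are {A, C, D, E, F, G, H, J} — 8 in total.

8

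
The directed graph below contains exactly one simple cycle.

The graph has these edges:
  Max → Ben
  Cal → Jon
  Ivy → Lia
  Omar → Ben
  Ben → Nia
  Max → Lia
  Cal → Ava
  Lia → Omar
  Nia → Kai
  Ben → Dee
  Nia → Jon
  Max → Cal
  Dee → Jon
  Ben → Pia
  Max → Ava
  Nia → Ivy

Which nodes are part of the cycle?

Ben, Ivy, Lia, Nia, Omar

DFS with gray/black marking from Ben:
Ben gray
  Dee gray
    Jon gray
    Jon black
  Dee black
  Nia gray
    Ivy gray
      Lia gray
        Omar gray
          Omar→Ben: Ben is gray → back edge
Back edge closes the cycle Ben → Nia → Ivy → Lia → Omar → Ben; its vertices are {Ben, Ivy, Lia, Nia, Omar}.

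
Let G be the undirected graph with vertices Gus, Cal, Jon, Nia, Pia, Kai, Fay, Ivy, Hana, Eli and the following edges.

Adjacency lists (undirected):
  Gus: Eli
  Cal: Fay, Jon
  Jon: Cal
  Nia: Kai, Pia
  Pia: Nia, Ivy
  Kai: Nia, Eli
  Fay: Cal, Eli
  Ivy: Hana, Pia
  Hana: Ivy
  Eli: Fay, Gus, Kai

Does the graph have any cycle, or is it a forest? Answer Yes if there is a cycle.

DFS, tracking each vertex's parent; an edge to a visited non-parent vertex closes a cycle.
Start from Pia:
visit Pia (parent –)
  visit Nia (parent Pia)
    visit Kai (parent Nia)
      Kai–Nia: parent, skip
      visit Eli (parent Kai)
        visit Fay (parent Eli)
          visit Cal (parent Fay)
            Cal–Fay: parent, skip
            visit Jon (parent Cal)
              Jon–Cal: parent, skip
          Fay–Eli: parent, skip
        visit Gus (parent Eli)
          Gus–Eli: parent, skip
        Eli–Kai: parent, skip
    Nia–Pia: parent, skip
  visit Ivy (parent Pia)
    visit Hana (parent Ivy)
      Hana–Ivy: parent, skip
    Ivy–Pia: parent, skip
No non-parent visited neighbor found — the graph is a forest.

No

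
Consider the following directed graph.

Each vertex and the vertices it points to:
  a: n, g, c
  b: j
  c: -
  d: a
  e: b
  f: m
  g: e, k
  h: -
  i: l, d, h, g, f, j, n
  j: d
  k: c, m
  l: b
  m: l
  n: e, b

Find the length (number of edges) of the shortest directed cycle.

5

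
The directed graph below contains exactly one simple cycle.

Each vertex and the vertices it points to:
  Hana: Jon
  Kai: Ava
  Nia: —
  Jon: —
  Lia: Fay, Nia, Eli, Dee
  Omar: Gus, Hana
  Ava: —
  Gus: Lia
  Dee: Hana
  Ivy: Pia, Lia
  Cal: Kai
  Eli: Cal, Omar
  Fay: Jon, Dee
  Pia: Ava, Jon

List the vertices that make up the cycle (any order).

DFS with gray/black marking from Lia:
Lia gray
  Fay gray
    Jon gray
    Jon black
    Dee gray
      Hana gray
        Hana→Jon: Jon black — skip
      Hana black
    Dee black
  Fay black
  Nia gray
  Nia black
  Eli gray
    Cal gray
      Kai gray
        Ava gray
        Ava black
      Kai black
    Cal black
    Omar gray
      Gus gray
        Gus→Lia: Lia is gray → back edge
Back edge closes the cycle Lia → Eli → Omar → Gus → Lia; its vertices are {Eli, Gus, Lia, Omar}.

Eli, Gus, Lia, Omar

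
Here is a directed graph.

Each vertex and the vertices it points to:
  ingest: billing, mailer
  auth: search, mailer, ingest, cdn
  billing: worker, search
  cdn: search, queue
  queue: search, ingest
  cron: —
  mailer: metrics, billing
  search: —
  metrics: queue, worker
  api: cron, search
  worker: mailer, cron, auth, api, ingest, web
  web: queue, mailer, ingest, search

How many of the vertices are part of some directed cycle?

A vertex is on a directed cycle iff it belongs to a strongly connected component of size ≥ 2 (or has a self-loop).
The vertices on cycles are {cdn, web, auth, queue, ingest, mailer, worker, billing, metrics} — 9 in total.

9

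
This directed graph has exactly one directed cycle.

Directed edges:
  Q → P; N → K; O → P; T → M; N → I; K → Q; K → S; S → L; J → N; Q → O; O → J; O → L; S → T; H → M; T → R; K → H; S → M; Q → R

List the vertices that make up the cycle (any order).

J, K, N, O, Q

DFS with gray/black marking from K:
K gray
  S gray
    L gray
    L black
    M gray
    M black
    T gray
      R gray
      R black
      T→M: M black — skip
    T black
  S black
  Q gray
    O gray
      P gray
      P black
      J gray
        N gray
          N→K: K is gray → back edge
Back edge closes the cycle K → Q → O → J → N → K; its vertices are {J, K, N, O, Q}.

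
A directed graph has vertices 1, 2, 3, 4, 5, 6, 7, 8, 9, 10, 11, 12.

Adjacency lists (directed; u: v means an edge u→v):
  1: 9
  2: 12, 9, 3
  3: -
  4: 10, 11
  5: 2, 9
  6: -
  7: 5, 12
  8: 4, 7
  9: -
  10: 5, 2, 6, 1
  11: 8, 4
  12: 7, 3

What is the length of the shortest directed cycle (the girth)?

2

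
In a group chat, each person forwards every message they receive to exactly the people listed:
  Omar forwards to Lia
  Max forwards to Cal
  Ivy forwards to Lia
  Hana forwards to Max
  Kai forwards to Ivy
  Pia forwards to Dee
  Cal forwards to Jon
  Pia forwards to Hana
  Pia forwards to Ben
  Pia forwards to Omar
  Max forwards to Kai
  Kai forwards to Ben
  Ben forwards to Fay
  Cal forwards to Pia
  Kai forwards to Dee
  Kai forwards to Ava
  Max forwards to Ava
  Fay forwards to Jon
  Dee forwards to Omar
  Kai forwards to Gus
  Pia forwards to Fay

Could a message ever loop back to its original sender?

DFS with white/gray/black marking, starting from Max:
Max gray
  Cal gray
    Pia gray
      Fay gray
        Jon gray
        Jon black
      Fay black
      Ben gray
        Ben→Fay: Fay black — skip
      Ben black
      Dee gray
        Omar gray
          Lia gray
          Lia black
        Omar black
      Dee black
      Pia→Omar: Omar black — skip
      Hana gray
        Hana→Max: Max is gray → back edge
Back edge found, so a cycle exists: Max → Cal → Pia → Hana → Max.

Yes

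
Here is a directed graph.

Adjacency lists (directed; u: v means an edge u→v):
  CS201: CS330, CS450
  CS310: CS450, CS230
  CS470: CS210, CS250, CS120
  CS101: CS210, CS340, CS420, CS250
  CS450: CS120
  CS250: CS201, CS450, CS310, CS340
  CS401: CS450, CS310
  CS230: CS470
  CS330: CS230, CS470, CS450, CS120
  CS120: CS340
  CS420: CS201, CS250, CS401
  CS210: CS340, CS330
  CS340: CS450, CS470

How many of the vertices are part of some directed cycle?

10

A vertex is on a directed cycle iff it belongs to a strongly connected component of size ≥ 2 (or has a self-loop).
The vertices on cycles are {CS120, CS201, CS210, CS230, CS250, CS310, CS330, CS340, CS450, CS470} — 10 in total.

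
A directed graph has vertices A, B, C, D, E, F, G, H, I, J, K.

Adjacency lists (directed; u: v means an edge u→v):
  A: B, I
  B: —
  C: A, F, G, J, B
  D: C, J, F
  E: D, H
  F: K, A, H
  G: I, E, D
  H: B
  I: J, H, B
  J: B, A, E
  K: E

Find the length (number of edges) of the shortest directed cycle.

3

For each vertex v, BFS finds the shortest path from v back to v.
The shortest such closed walk is C → G → D → C, length 3.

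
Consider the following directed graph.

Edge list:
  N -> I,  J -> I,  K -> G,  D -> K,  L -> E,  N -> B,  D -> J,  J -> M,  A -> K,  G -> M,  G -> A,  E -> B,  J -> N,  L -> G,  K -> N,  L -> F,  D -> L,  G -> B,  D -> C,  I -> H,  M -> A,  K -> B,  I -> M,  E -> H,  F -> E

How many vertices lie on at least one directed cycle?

A vertex is on a directed cycle iff it belongs to a strongly connected component of size ≥ 2 (or has a self-loop).
The vertices on cycles are {A, G, I, K, M, N} — 6 in total.

6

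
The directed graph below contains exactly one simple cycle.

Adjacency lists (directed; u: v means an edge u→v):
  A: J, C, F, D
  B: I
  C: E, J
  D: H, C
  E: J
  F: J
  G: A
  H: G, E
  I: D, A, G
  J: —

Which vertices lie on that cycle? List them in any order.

A, D, G, H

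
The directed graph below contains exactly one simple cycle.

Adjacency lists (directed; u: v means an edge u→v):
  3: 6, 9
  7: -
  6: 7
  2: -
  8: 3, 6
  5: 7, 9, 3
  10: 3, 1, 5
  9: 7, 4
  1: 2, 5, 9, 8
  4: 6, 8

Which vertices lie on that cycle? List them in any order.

3, 4, 8, 9

DFS with gray/black marking from 3:
3 gray
  6 gray
    7 gray
    7 black
  6 black
  9 gray
    9→7: 7 black — skip
    4 gray
      4→6: 6 black — skip
      8 gray
        8→3: 3 is gray → back edge
Back edge closes the cycle 3 → 9 → 4 → 8 → 3; its vertices are {3, 4, 8, 9}.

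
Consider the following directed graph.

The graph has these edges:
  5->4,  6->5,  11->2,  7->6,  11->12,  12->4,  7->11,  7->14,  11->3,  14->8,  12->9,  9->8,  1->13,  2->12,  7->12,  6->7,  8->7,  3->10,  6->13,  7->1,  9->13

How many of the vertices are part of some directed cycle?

A vertex is on a directed cycle iff it belongs to a strongly connected component of size ≥ 2 (or has a self-loop).
The vertices on cycles are {2, 6, 7, 8, 9, 11, 12, 14} — 8 in total.

8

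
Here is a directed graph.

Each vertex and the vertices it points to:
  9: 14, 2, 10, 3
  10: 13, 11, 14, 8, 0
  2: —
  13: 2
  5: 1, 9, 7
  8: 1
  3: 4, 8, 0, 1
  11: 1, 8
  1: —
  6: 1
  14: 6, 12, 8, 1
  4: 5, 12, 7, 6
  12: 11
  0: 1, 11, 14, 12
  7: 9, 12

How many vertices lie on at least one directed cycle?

A vertex is on a directed cycle iff it belongs to a strongly connected component of size ≥ 2 (or has a self-loop).
The vertices on cycles are {3, 4, 5, 7, 9} — 5 in total.

5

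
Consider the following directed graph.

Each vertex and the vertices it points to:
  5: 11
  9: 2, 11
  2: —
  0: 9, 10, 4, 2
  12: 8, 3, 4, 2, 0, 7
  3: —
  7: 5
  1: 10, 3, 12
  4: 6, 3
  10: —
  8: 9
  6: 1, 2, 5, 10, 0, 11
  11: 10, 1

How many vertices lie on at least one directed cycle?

10

A vertex is on a directed cycle iff it belongs to a strongly connected component of size ≥ 2 (or has a self-loop).
The vertices on cycles are {0, 1, 4, 5, 6, 7, 8, 9, 11, 12} — 10 in total.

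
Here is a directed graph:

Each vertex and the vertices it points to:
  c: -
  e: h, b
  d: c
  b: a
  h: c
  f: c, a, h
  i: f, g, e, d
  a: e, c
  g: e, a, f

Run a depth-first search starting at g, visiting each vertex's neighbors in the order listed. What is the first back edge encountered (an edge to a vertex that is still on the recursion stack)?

a->e

DFS from g (visiting each vertex's neighbors in the order listed); mark gray on enter, black on exit:
g gray
  e gray
    h gray
      c gray
      c black
    h black
    b gray
      a gray
        a→e: e is gray → back edge
First back edge: a → e.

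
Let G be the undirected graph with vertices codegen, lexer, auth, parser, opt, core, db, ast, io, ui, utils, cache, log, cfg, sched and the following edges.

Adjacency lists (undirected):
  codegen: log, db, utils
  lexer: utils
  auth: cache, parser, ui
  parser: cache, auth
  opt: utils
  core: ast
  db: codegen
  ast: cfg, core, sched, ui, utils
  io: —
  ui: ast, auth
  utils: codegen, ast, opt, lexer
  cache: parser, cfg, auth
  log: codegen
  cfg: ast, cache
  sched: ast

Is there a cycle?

Yes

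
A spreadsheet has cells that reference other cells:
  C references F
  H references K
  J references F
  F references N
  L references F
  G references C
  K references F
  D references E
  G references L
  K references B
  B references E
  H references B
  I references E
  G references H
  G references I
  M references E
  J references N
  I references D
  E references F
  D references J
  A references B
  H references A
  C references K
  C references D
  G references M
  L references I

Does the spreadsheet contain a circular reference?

DFS with white/gray/black marking, starting from B:
B gray
  E gray
    F gray
      N gray
      N black
    F black
  E black
B black
A gray
  A→B: B black — skip
A black
C gray
  D gray
    J gray
      J→F: F black — skip
      J→N: N black — skip
    J black
    D→E: E black — skip
  D black
  K gray
    K→F: F black — skip
    K→B: B black — skip
  K black
  C→F: F black — skip
C black
G gray
  M gray
    M→E: E black — skip
  M black
  I gray
    I→D: D black — skip
    I→E: E black — skip
  I black
  G→C: C black — skip
  L gray
    L→F: F black — skip
    L→I: I black — skip
  L black
  H gray
    H→A: A black — skip
    H→K: K black — skip
    H→B: B black — skip
  H black
G black
Every edge goes to a white or black vertex — no back edge, so the graph is acyclic.

No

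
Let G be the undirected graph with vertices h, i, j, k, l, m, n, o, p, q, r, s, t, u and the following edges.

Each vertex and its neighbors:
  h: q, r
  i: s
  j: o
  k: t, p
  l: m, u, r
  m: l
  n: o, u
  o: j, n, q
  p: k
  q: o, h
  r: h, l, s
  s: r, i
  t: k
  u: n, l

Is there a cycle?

Yes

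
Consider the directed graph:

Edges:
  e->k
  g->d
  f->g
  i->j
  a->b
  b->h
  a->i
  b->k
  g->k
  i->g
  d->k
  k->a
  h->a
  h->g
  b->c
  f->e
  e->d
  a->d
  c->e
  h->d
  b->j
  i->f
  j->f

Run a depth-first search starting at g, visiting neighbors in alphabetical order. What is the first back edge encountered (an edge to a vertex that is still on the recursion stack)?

DFS from g (visiting neighbors in alphabetical order); mark gray on enter, black on exit:
g gray
  d gray
    k gray
      a gray
        b gray
          c gray
            e gray
              e→d: d is gray → back edge
First back edge: e → d.

e->d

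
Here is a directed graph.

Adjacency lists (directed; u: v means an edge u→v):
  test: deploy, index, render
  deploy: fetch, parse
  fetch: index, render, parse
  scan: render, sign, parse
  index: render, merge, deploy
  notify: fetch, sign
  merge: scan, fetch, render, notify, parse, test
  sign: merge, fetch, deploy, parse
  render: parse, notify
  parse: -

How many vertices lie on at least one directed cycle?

A vertex is on a directed cycle iff it belongs to a strongly connected component of size ≥ 2 (or has a self-loop).
The vertices on cycles are {scan, sign, test, fetch, index, merge, deploy, notify, render} — 9 in total.

9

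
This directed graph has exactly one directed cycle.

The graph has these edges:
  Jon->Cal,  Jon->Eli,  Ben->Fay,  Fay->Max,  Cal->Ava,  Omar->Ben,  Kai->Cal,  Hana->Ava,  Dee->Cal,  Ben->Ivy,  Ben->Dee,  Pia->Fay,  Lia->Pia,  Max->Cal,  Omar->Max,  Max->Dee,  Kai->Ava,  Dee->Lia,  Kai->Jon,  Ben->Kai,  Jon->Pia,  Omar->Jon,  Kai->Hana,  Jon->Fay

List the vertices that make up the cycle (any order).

DFS with gray/black marking from Max:
Max gray
  Dee gray
    Cal gray
      Ava gray
      Ava black
    Cal black
    Lia gray
      Pia gray
        Fay gray
          Fay→Max: Max is gray → back edge
Back edge closes the cycle Max → Dee → Lia → Pia → Fay → Max; its vertices are {Dee, Fay, Lia, Max, Pia}.

Dee, Fay, Lia, Max, Pia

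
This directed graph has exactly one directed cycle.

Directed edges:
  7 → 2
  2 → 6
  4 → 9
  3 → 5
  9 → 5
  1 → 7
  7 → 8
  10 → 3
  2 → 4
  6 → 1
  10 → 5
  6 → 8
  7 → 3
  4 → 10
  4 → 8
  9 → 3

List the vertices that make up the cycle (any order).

DFS with gray/black marking from 2:
2 gray
  6 gray
    8 gray
    8 black
    1 gray
      7 gray
        7→2: 2 is gray → back edge
Back edge closes the cycle 2 → 6 → 1 → 7 → 2; its vertices are {1, 2, 6, 7}.

1, 2, 6, 7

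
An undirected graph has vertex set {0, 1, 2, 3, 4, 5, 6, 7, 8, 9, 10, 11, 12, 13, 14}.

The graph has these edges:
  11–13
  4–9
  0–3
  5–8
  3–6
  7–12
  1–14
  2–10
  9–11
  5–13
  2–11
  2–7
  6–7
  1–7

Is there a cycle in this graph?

No

DFS, tracking each vertex's parent; an edge to a visited non-parent vertex closes a cycle.
Start from 8:
visit 8 (parent –)
  visit 5 (parent 8)
    5–8: parent, skip
    visit 13 (parent 5)
      visit 11 (parent 13)
        visit 2 (parent 11)
          2–11: parent, skip
          visit 10 (parent 2)
            10–2: parent, skip
          visit 7 (parent 2)
            visit 12 (parent 7)
              12–7: parent, skip
            visit 1 (parent 7)
              visit 14 (parent 1)
                14–1: parent, skip
              1–7: parent, skip
            visit 6 (parent 7)
              6–7: parent, skip
              visit 3 (parent 6)
                visit 0 (parent 3)
                  0–3: parent, skip
                3–6: parent, skip
            7–2: parent, skip
        11–13: parent, skip
        visit 9 (parent 11)
          visit 4 (parent 9)
            4–9: parent, skip
          9–11: parent, skip
      13–5: parent, skip
No non-parent visited neighbor found — the graph is a forest.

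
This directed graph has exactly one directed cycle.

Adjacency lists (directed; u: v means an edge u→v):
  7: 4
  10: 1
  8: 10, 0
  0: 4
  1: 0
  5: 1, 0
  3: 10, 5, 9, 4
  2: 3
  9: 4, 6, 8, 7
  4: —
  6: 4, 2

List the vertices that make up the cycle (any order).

2, 3, 6, 9

DFS with gray/black marking from 3:
3 gray
  10 gray
    1 gray
      0 gray
        4 gray
        4 black
      0 black
    1 black
  10 black
  5 gray
    5→1: 1 black — skip
    5→0: 0 black — skip
  5 black
  9 gray
    9→4: 4 black — skip
    6 gray
      6→4: 4 black — skip
      2 gray
        2→3: 3 is gray → back edge
Back edge closes the cycle 3 → 9 → 6 → 2 → 3; its vertices are {2, 3, 6, 9}.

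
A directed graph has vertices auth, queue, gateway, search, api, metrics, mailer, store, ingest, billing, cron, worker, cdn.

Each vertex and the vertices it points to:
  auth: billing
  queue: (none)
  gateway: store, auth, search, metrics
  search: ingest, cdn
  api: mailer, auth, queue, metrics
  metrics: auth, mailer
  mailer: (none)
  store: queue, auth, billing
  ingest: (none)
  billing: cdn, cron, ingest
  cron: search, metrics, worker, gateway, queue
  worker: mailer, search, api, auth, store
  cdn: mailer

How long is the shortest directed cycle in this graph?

4

For each vertex v, BFS finds the shortest path from v back to v.
The shortest such closed walk is billing → cron → worker → auth → billing, length 4.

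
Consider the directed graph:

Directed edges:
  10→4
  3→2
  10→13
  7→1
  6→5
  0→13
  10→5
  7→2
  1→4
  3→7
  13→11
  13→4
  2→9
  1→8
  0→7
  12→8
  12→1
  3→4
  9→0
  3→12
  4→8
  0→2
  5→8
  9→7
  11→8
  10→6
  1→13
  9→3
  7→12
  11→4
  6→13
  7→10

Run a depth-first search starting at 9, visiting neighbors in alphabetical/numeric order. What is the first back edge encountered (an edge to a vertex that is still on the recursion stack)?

2->9

DFS from 9 (visiting neighbors in alphabetical/numeric order); mark gray on enter, black on exit:
9 gray
  0 gray
    2 gray
      2→9: 9 is gray → back edge
First back edge: 2 → 9.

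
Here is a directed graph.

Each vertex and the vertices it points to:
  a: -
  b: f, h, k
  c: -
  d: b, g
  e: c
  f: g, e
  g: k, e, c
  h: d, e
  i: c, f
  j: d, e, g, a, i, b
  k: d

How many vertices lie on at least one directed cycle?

A vertex is on a directed cycle iff it belongs to a strongly connected component of size ≥ 2 (or has a self-loop).
The vertices on cycles are {b, d, f, g, h, k} — 6 in total.

6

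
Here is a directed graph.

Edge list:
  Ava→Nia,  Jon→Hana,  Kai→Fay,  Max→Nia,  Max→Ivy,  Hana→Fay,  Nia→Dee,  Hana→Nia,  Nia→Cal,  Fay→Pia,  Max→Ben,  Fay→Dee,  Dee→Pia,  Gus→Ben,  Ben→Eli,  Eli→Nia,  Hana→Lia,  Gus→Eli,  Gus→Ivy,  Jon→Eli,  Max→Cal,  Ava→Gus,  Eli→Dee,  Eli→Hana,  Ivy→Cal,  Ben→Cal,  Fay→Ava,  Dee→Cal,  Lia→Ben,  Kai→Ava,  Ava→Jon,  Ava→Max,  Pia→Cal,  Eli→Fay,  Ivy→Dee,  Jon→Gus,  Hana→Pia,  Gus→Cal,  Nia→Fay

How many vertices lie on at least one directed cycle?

10

A vertex is on a directed cycle iff it belongs to a strongly connected component of size ≥ 2 (or has a self-loop).
The vertices on cycles are {Ava, Ben, Eli, Fay, Gus, Jon, Lia, Max, Nia, Hana} — 10 in total.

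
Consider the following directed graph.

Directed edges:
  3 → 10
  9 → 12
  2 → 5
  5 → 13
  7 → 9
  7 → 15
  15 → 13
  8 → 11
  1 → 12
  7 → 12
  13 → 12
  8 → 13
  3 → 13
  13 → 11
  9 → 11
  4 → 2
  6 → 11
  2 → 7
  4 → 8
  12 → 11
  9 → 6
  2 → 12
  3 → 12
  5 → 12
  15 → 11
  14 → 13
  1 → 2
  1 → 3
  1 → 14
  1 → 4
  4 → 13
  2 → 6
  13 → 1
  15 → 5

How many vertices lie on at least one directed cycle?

10

A vertex is on a directed cycle iff it belongs to a strongly connected component of size ≥ 2 (or has a self-loop).
The vertices on cycles are {1, 2, 3, 4, 5, 7, 8, 13, 14, 15} — 10 in total.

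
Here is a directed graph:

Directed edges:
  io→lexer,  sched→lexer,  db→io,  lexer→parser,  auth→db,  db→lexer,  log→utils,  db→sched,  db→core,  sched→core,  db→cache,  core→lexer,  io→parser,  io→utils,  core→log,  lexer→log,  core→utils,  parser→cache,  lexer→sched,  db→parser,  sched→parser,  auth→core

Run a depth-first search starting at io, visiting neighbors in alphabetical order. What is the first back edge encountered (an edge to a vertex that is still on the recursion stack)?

core→lexer

DFS from io (visiting neighbors in alphabetical order); mark gray on enter, black on exit:
io gray
  lexer gray
    log gray
      utils gray
      utils black
    log black
    parser gray
      cache gray
      cache black
    parser black
    sched gray
      core gray
        core→lexer: lexer is gray → back edge
First back edge: core → lexer.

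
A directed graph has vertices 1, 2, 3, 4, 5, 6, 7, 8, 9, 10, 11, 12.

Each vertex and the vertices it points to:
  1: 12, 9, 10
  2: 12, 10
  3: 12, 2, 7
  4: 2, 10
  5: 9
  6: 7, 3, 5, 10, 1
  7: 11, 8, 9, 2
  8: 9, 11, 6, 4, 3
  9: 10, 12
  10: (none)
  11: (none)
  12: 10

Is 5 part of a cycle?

No

5 lies on a cycle iff there is a path from 5 back to itself.
Exploring from 5, it never reaches itself; equivalently, its strongly connected component is a singleton.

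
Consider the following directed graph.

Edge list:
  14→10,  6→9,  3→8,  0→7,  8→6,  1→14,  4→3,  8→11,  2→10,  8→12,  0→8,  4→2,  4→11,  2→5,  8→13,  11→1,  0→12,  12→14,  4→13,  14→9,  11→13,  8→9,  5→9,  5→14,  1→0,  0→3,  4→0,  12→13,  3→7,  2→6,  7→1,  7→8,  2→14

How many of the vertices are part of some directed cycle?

A vertex is on a directed cycle iff it belongs to a strongly connected component of size ≥ 2 (or has a self-loop).
The vertices on cycles are {0, 1, 3, 7, 8, 11} — 6 in total.

6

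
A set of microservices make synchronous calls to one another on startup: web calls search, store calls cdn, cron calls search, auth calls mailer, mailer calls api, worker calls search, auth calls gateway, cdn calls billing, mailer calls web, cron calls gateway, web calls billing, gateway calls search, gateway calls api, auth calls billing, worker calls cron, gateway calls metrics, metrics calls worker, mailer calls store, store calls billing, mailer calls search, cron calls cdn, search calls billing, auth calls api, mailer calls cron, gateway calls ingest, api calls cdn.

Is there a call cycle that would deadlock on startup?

Yes

DFS with white/gray/black marking, starting from cdn:
cdn gray
  billing gray
  billing black
cdn black
gateway gray
  ingest gray
  ingest black
  metrics gray
    worker gray
      cron gray
        cron→gateway: gateway is gray → back edge
Back edge found, so a cycle exists: gateway → metrics → worker → cron → gateway.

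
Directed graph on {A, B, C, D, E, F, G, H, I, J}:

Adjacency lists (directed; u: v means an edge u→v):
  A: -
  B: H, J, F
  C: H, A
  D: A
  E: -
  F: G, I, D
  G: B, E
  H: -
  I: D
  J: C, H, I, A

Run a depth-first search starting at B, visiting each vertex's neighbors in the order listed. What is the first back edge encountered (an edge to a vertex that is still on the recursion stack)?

G→B

DFS from B (visiting each vertex's neighbors in the order listed); mark gray on enter, black on exit:
B gray
  H gray
  H black
  J gray
    C gray
      C→H: H black — skip
      A gray
      A black
    C black
    J→H: H black — skip
    I gray
      D gray
        D→A: A black — skip
      D black
    I black
    J→A: A black — skip
  J black
  F gray
    G gray
      G→B: B is gray → back edge
First back edge: G → B.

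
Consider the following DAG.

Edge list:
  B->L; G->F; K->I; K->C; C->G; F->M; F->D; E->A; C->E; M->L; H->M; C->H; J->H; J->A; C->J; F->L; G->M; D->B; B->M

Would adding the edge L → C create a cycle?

Yes

Adding L→C creates a cycle iff C can already reach L.
Path from C: C → G → F → L.
So C → … → L → C is a cycle.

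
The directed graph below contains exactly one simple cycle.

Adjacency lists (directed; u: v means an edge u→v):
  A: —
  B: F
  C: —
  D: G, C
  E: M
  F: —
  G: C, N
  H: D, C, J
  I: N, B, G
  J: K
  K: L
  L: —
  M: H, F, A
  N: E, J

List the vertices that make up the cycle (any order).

DFS with gray/black marking from G:
G gray
  C gray
  C black
  N gray
    E gray
      M gray
        H gray
          D gray
            D→G: G is gray → back edge
Back edge closes the cycle G → N → E → M → H → D → G; its vertices are {D, E, G, H, M, N}.

D, E, G, H, M, N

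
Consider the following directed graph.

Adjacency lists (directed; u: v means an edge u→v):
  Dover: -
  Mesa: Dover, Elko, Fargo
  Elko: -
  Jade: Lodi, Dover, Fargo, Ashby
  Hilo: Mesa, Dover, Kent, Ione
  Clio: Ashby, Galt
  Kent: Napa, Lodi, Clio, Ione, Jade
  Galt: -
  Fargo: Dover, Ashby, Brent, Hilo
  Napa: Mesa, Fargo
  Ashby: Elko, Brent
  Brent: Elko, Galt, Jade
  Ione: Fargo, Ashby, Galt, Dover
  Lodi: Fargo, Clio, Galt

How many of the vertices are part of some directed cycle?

11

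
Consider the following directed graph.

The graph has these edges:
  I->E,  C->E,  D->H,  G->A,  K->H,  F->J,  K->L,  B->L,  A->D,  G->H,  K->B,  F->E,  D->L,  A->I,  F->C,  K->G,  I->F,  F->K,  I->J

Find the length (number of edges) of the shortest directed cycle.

For each vertex v, BFS finds the shortest path from v back to v.
The shortest such closed walk is A → I → F → K → G → A, length 5.

5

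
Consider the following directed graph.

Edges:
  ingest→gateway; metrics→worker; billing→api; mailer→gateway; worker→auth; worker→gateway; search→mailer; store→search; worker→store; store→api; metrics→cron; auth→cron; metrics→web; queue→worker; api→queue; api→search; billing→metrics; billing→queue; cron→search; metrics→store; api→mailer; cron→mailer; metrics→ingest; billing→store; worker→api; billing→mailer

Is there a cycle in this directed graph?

DFS with white/gray/black marking, starting from metrics:
metrics gray
  ingest gray
    gateway gray
    gateway black
  ingest black
  store gray
    search gray
      mailer gray
        mailer→gateway: gateway black — skip
      mailer black
    search black
    api gray
      api→search: search black — skip
      api→mailer: mailer black — skip
      queue gray
        worker gray
          auth gray
            cron gray
              cron→search: search black — skip
              cron→mailer: mailer black — skip
            cron black
          auth black
          worker→store: store is gray → back edge
Back edge found, so a cycle exists: store → api → queue → worker → store.

Yes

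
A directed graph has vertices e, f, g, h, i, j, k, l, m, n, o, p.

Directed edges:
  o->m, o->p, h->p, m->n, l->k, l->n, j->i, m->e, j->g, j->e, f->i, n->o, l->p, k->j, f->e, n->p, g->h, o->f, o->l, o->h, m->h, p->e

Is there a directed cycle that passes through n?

n is on a cycle iff n can reach itself via ≥1 edge.
n → o → l → n — yes.

Yes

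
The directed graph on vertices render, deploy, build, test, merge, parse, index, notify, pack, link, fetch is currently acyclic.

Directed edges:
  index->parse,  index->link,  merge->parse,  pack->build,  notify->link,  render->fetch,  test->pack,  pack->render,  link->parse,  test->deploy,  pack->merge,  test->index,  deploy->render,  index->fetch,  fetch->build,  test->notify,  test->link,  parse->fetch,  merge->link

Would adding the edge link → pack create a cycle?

Adding link→pack creates a cycle iff pack can already reach link.
Path from pack: pack → merge → link.
So pack → … → link → pack is a cycle.

Yes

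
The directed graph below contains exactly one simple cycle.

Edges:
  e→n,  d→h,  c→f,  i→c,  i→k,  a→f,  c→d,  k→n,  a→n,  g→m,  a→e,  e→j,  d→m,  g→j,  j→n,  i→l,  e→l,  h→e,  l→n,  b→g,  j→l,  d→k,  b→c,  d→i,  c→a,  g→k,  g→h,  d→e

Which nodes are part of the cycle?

DFS with gray/black marking from c:
c gray
  a gray
    e gray
      j gray
        l gray
          n gray
          n black
        l black
        j→n: n black — skip
      j black
      e→n: n black — skip
      e→l: l black — skip
    e black
    f gray
    f black
    a→n: n black — skip
  a black
  c→f: f black — skip
  d gray
    i gray
      k gray
        k→n: n black — skip
      k black
      i→c: c is gray → back edge
Back edge closes the cycle c → d → i → c; its vertices are {c, d, i}.

c, d, i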